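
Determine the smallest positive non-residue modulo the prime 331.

2

(2/331) = −1, so 2 is the smallest positive non-residue mod 331.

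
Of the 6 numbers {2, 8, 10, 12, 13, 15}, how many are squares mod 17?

(2/17) = +1 → QR.
(8/17) = +1 → QR.
(10/17) = -1 → non-residue.
(12/17) = -1 → non-residue.
(13/17) = +1 → QR.
(15/17) = +1 → QR.
Total quadratic residues among the 6: 4.

4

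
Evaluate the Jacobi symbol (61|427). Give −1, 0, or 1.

0

Reciprocity: 61 ≡ 1 and 427 ≡ 3 (mod 4), so (61/427) = +(427/61).
Reduce top mod 61: now compute (0/61).
Top reduces to 0: gcd > 1, so the symbol is 0.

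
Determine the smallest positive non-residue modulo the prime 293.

2

(2/293) = −1, so 2 is the smallest positive non-residue mod 293.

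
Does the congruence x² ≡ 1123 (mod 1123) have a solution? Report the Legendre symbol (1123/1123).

First reduce: 1123 ≡ 0 (mod 1123).
Top reduces to 0: gcd > 1, so the symbol is 0.

0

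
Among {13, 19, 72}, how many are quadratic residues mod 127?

3

(13/127) = +1 → QR.
(19/127) = +1 → QR.
(72/127) = +1 → QR.
Total quadratic residues among the 3: 3.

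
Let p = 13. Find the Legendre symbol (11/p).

-1

Reciprocity: 11 ≡ 3 and 13 ≡ 1 (mod 4), so (11/13) = +(13/11).
Reduce top mod 11: now compute (2/11).
Pull out 2: since 11 ≡ 3 (mod 8), (2/11) = -1.
Reached (1/11) = 1. Collecting the sign flips along the way, the symbol is -1.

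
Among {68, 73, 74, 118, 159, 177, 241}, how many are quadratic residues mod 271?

4

(68/271) = +1 → QR.
(73/271) = -1 → non-residue.
(74/271) = +1 → QR.
(118/271) = -1 → non-residue.
(159/271) = -1 → non-residue.
(177/271) = +1 → QR.
(241/271) = +1 → QR.
Total quadratic residues among the 7: 4.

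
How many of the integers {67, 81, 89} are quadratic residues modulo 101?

1

(67/101) = -1 → non-residue.
(81/101) = +1 → QR.
(89/101) = -1 → non-residue.
Total quadratic residues among the 3: 1.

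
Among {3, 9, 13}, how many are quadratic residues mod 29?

(3/29) = -1 → non-residue.
(9/29) = +1 → QR.
(13/29) = +1 → QR.
Total quadratic residues among the 3: 2.

2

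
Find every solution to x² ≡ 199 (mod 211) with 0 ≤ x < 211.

58, 153

Since 211 ≡ 3 (mod 4), a square root of 199 is 199^((211+1)/4) = 199^53 mod 211.
Repeated squaring: 199^2≡144, 199^4≡58, 199^8≡199, 199^16≡144, 199^32≡58 (mod 211).
199^53 = 199^(32+16+4+1) ≡ 58 (mod 211).
Check: 58² = 3364 ≡ 199 (mod 211). The two roots are 58 and 153.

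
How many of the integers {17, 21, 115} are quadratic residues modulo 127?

(17/127) = +1 → QR.
(21/127) = +1 → QR.
(115/127) = +1 → QR.
Total quadratic residues among the 3: 3.

3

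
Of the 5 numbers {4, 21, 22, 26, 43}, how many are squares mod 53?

(4/53) = +1 → QR.
(21/53) = -1 → non-residue.
(22/53) = -1 → non-residue.
(26/53) = -1 → non-residue.
(43/53) = +1 → QR.
Total quadratic residues among the 5: 2.

2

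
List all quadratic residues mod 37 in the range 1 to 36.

Square k = 1,…,18 (k and 37−k give the same square):
1²=1, 2²=4, 3²=9, 4²=16, 5²=25, 6²=36, 7²≡12, 8²≡27, 9²≡7, 10²≡26, 11²≡10, 12²≡33, 13²≡21, 14²≡11, 15²≡3, 16²≡34, 17²≡30, 18²≡28 (mod 37).
So the quadratic residues mod 37 are {1, 3, 4, 7, 9, 10, 11, 12, 16, 21, 25, 26, 27, 28, 30, 33, 34, 36}.

1,3,4,7,9,10,11,12,16,21,25,26,27,28,30,33,34,36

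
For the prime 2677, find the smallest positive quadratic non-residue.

(2/2677) = −1, so 2 is the smallest positive non-residue mod 2677.

2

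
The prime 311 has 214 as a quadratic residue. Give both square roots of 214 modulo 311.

Since 311 ≡ 3 (mod 4), a square root of 214 is 214^((311+1)/4) = 214^78 mod 311.
Repeated squaring: 214^2≡79, 214^4≡21, 214^8≡130, 214^16≡106, 214^32≡40, 214^64≡45 (mod 311).
214^78 = 214^(64+8+4+2) ≡ 84 (mod 311).
Check: 84² = 7056 ≡ 214 (mod 311). The two roots are 84 and 227.

84, 227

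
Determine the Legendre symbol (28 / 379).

-1

Pull out 2^2: since 379 ≡ 3 (mod 8), (2/379) = -1, so (2/379)^2 = +1.
Reciprocity: 7 ≡ 3 and 379 ≡ 3 (mod 4), so (7/379) = −(379/7).
Reduce top mod 7: now compute (1/7).
Reached (1/7) = 1. Collecting the sign flips along the way, the symbol is -1.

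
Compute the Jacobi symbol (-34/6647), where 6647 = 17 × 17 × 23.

0

First reduce: -34 ≡ 6613 (mod 6647).
Reciprocity: 6613 ≡ 1 and 6647 ≡ 3 (mod 4), so (6613/6647) = +(6647/6613).
Reduce top mod 6613: now compute (34/6613).
Pull out 2: since 6613 ≡ 5 (mod 8), (2/6613) = -1.
Reciprocity: 17 ≡ 1 and 6613 ≡ 1 (mod 4), so (17/6613) = +(6613/17).
Reduce top mod 17: now compute (0/17).
Top reduces to 0: gcd > 1, so the symbol is 0.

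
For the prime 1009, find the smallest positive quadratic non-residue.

11

(2/1009) = +1, so 2 is a residue.
(3/1009) = +1, so 3 is a residue.
(4/1009) = +1, so 4 is a residue.
(5/1009) = +1, so 5 is a residue.
(6/1009) = +1, so 6 is a residue.
(7/1009) = +1, so 7 is a residue.
(8/1009) = +1, so 8 is a residue.
(9/1009) = +1, so 9 is a residue.
(10/1009) = +1, so 10 is a residue.
(11/1009) = −1, so 11 is the smallest positive non-residue mod 1009.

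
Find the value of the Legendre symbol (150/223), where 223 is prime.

-1

Euler's criterion: (150/223) ≡ 150^111 (mod 223).
150^2 ≡ 200 (mod 223)
150^4 ≡ 83 (mod 223)
150^8 ≡ 199 (mod 223)
150^16 ≡ 130 (mod 223)
150^32 ≡ 175 (mod 223)
150^64 ≡ 74 (mod 223)
150^111 = 150^(64+32+8+4+2+1) ≡ 222 (mod 223).
Result is 222 ≡ −1, so (150/223) = −1.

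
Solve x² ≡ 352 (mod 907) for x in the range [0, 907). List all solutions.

Since 907 ≡ 3 (mod 4), a square root of 352 is 352^((907+1)/4) = 352^227 mod 907.
Repeated squaring: 352^2≡552, 352^4≡859, 352^8≡490, 352^16≡652, 352^32≡628, 352^64≡746, 352^128≡525 (mod 907).
352^227 = 352^(128+64+32+2+1) ≡ 801 (mod 907).
Check: 801² = 641601 ≡ 352 (mod 907). The two roots are 106 and 801.

106, 801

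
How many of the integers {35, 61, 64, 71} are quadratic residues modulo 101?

(35/101) = -1 → non-residue.
(61/101) = -1 → non-residue.
(64/101) = +1 → QR.
(71/101) = +1 → QR.
Total quadratic residues among the 4: 2.

2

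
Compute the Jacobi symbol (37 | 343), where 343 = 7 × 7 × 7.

1

Reciprocity: 37 ≡ 1 and 343 ≡ 3 (mod 4), so (37/343) = +(343/37).
Reduce top mod 37: now compute (10/37).
Pull out 2: since 37 ≡ 5 (mod 8), (2/37) = -1.
Reciprocity: 5 ≡ 1 and 37 ≡ 1 (mod 4), so (5/37) = +(37/5).
Reduce top mod 5: now compute (2/5).
Pull out 2: since 5 ≡ 5 (mod 8), (2/5) = -1.
Reached (1/5) = 1. Collecting the sign flips along the way, the symbol is +1.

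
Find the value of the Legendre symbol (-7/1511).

-1

First reduce: -7 ≡ 1504 (mod 1511).
Pull out 2^5: since 1511 ≡ 7 (mod 8), (2/1511) = +1, so (2/1511)^5 = +1.
Reciprocity: 47 ≡ 3 and 1511 ≡ 3 (mod 4), so (47/1511) = −(1511/47).
Reduce top mod 47: now compute (7/47).
Reciprocity: 7 ≡ 3 and 47 ≡ 3 (mod 4), so (7/47) = −(47/7).
Reduce top mod 7: now compute (5/7).
Reciprocity: 5 ≡ 1 and 7 ≡ 3 (mod 4), so (5/7) = +(7/5).
Reduce top mod 5: now compute (2/5).
Pull out 2: since 5 ≡ 5 (mod 8), (2/5) = -1.
Reached (1/5) = 1. Collecting the sign flips along the way, the symbol is -1.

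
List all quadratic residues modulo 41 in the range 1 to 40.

1, 2, 4, 5, 8, 9, 10, 16, 18, 20, 21, 23, 25, 31, 32, 33, 36, 37, 39, 40

Square k = 1,…,20 (k and 41−k give the same square):
1²=1, 2²=4, 3²=9, 4²=16, 5²=25, 6²=36, 7²≡8, 8²≡23, 9²≡40, 10²≡18, 11²≡39, 12²≡21, 13²≡5, 14²≡32, 15²≡20, 16²≡10, 17²≡2, 18²≡37, 19²≡33, 20²≡31 (mod 41).
So the quadratic residues mod 41 are {1, 2, 4, 5, 8, 9, 10, 16, 18, 20, 21, 23, 25, 31, 32, 33, 36, 37, 39, 40}.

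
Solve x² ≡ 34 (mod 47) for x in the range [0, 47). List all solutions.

Since 47 ≡ 3 (mod 4), a square root of 34 is 34^((47+1)/4) = 34^12 mod 47.
Repeated squaring: 34^2≡28, 34^4≡32, 34^8≡37 (mod 47).
34^12 = 34^(8+4) ≡ 9 (mod 47).
Check: 9² = 81 ≡ 34 (mod 47). The two roots are 9 and 38.

9, 38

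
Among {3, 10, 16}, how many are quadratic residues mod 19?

1

(3/19) = -1 → non-residue.
(10/19) = -1 → non-residue.
(16/19) = +1 → QR.
Total quadratic residues among the 3: 1.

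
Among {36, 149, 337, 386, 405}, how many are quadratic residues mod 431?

(36/431) = +1 → QR.
(149/431) = +1 → QR.
(337/431) = +1 → QR.
(386/431) = -1 → non-residue.
(405/431) = +1 → QR.
Total quadratic residues among the 5: 4.

4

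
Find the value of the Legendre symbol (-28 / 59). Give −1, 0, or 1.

First reduce: -28 ≡ 31 (mod 59).
Reciprocity: 31 ≡ 3 and 59 ≡ 3 (mod 4), so (31/59) = −(59/31).
Reduce top mod 31: now compute (28/31).
Pull out 2^2: since 31 ≡ 7 (mod 8), (2/31) = +1, so (2/31)^2 = +1.
Reciprocity: 7 ≡ 3 and 31 ≡ 3 (mod 4), so (7/31) = −(31/7).
Reduce top mod 7: now compute (3/7).
Reciprocity: 3 ≡ 3 and 7 ≡ 3 (mod 4), so (3/7) = −(7/3).
Reduce top mod 3: now compute (1/3).
Reached (1/3) = 1. Collecting the sign flips along the way, the symbol is -1.

-1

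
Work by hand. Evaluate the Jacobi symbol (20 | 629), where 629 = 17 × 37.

Pull out 2^2: since 629 ≡ 5 (mod 8), (2/629) = -1, so (2/629)^2 = +1.
Reciprocity: 5 ≡ 1 and 629 ≡ 1 (mod 4), so (5/629) = +(629/5).
Reduce top mod 5: now compute (4/5).
Pull out 2^2: since 5 ≡ 5 (mod 8), (2/5) = -1, so (2/5)^2 = +1.
Reached (1/5) = 1. Collecting the sign flips along the way, the symbol is +1.

1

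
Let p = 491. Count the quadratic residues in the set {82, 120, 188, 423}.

(82/491) = -1 → non-residue.
(120/491) = -1 → non-residue.
(188/491) = -1 → non-residue.
(423/491) = -1 → non-residue.
Total quadratic residues among the 4: 0.

0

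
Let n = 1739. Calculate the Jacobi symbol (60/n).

1

Pull out 2^2: since 1739 ≡ 3 (mod 8), (2/1739) = -1, so (2/1739)^2 = +1.
Reciprocity: 15 ≡ 3 and 1739 ≡ 3 (mod 4), so (15/1739) = −(1739/15).
Reduce top mod 15: now compute (14/15).
Pull out 2: since 15 ≡ 7 (mod 8), (2/15) = +1.
Reciprocity: 7 ≡ 3 and 15 ≡ 3 (mod 4), so (7/15) = −(15/7).
Reduce top mod 7: now compute (1/7).
Reached (1/7) = 1. Collecting the sign flips along the way, the symbol is +1.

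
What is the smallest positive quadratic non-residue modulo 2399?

11

(2/2399) = +1, so 2 is a residue.
(3/2399) = +1, so 3 is a residue.
(4/2399) = +1, so 4 is a residue.
(5/2399) = +1, so 5 is a residue.
(6/2399) = +1, so 6 is a residue.
(7/2399) = +1, so 7 is a residue.
(8/2399) = +1, so 8 is a residue.
(9/2399) = +1, so 9 is a residue.
(10/2399) = +1, so 10 is a residue.
(11/2399) = −1, so 11 is the smallest positive non-residue mod 2399.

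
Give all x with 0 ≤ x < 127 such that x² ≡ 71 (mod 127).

Since 127 ≡ 3 (mod 4), a square root of 71 is 71^((127+1)/4) = 71^32 mod 127.
Repeated squaring: 71^2≡88, 71^4≡124, 71^8≡9, 71^16≡81, 71^32≡84 (mod 127).
71^32 = 71^(32) ≡ 84 (mod 127).
Check: 84² = 7056 ≡ 71 (mod 127). The two roots are 43 and 84.

43, 84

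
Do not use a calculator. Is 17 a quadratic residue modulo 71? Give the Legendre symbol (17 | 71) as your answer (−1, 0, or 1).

Euler's criterion: (17/71) ≡ 17^35 (mod 71).
17^2 ≡ 5 (mod 71)
17^4 ≡ 25 (mod 71)
17^8 ≡ 57 (mod 71)
17^16 ≡ 54 (mod 71)
17^32 ≡ 5 (mod 71)
17^35 = 17^(32+2+1) ≡ 70 (mod 71).
Result is 70 ≡ −1, so (17/71) = −1.

-1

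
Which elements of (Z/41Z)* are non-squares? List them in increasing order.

3, 6, 7, 11, 12, 13, 14, 15, 17, 19, 22, 24, 26, 27, 28, 29, 30, 34, 35, 38

Square k = 1,…,20 (k and 41−k give the same square):
1²=1, 2²=4, 3²=9, 4²=16, 5²=25, 6²=36, 7²≡8, 8²≡23, 9²≡40, 10²≡18, 11²≡39, 12²≡21, 13²≡5, 14²≡32, 15²≡20, 16²≡10, 17²≡2, 18²≡37, 19²≡33, 20²≡31 (mod 41).
The residues are {1, 2, 4, 5, 8, 9, 10, 16, 18, 20, 21, 23, 25, 31, 32, 33, 36, 37, 39, 40}; the non-residues are the remaining 20 nonzero classes.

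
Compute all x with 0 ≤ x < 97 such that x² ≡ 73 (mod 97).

48, 49

97 ≡ 1 (mod 4), so we find a root by search.
Trying successive values, 48² = 2304 ≡ 73 (mod 97). The other root is 97 − 48 = 49.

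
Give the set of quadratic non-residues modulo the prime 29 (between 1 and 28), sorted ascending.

2 3 8 10 11 12 14 15 17 18 19 21 26 27

Square k = 1,…,14 (k and 29−k give the same square):
1²=1, 2²=4, 3²=9, 4²=16, 5²=25, 6²≡7, 7²≡20, 8²≡6, 9²≡23, 10²≡13, 11²≡5, 12²≡28, 13²≡24, 14²≡22 (mod 29).
The residues are {1, 4, 5, 6, 7, 9, 13, 16, 20, 22, 23, 24, 25, 28}; the non-residues are the remaining 14 nonzero classes.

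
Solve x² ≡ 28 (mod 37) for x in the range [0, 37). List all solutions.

18, 19

37 ≡ 1 (mod 4), so we find a root by search.
Trying successive values, 18² = 324 ≡ 28 (mod 37). The other root is 37 − 18 = 19.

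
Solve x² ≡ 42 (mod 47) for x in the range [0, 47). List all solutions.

Since 47 ≡ 3 (mod 4), a square root of 42 is 42^((47+1)/4) = 42^12 mod 47.
Repeated squaring: 42^2≡25, 42^4≡14, 42^8≡8 (mod 47).
42^12 = 42^(8+4) ≡ 18 (mod 47).
Check: 18² = 324 ≡ 42 (mod 47). The two roots are 18 and 29.

18, 29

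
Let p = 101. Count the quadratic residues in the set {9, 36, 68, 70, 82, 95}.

(9/101) = +1 → QR.
(36/101) = +1 → QR.
(68/101) = +1 → QR.
(70/101) = +1 → QR.
(82/101) = +1 → QR.
(95/101) = +1 → QR.
Total quadratic residues among the 6: 6.

6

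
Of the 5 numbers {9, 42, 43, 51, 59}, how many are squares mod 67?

2

(9/67) = +1 → QR.
(42/67) = -1 → non-residue.
(43/67) = -1 → non-residue.
(51/67) = -1 → non-residue.
(59/67) = +1 → QR.
Total quadratic residues among the 5: 2.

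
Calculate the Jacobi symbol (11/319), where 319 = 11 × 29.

0

Reciprocity: 11 ≡ 3 and 319 ≡ 3 (mod 4), so (11/319) = −(319/11).
Reduce top mod 11: now compute (0/11).
Top reduces to 0: gcd > 1, so the symbol is 0.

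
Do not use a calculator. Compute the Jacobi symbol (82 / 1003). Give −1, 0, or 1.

Pull out 2: since 1003 ≡ 3 (mod 8), (2/1003) = -1.
Reciprocity: 41 ≡ 1 and 1003 ≡ 3 (mod 4), so (41/1003) = +(1003/41).
Reduce top mod 41: now compute (19/41).
Reciprocity: 19 ≡ 3 and 41 ≡ 1 (mod 4), so (19/41) = +(41/19).
Reduce top mod 19: now compute (3/19).
Reciprocity: 3 ≡ 3 and 19 ≡ 3 (mod 4), so (3/19) = −(19/3).
Reduce top mod 3: now compute (1/3).
Reached (1/3) = 1. Collecting the sign flips along the way, the symbol is +1.

1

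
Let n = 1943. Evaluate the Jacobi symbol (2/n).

1

Pull out 2: since 1943 ≡ 7 (mod 8), (2/1943) = +1.
Reached (1/1943) = 1. Collecting the sign flips along the way, the symbol is +1.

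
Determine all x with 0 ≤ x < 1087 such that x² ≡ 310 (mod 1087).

Since 1087 ≡ 3 (mod 4), a square root of 310 is 310^((1087+1)/4) = 310^272 mod 1087.
Repeated squaring: 310^2≡444, 310^4≡389, 310^8≡228, 310^16≡895, 310^32≡993, 310^64≡140, 310^128≡34, 310^256≡69 (mod 1087).
310^272 = 310^(256+16) ≡ 883 (mod 1087).
Check: 883² = 779689 ≡ 310 (mod 1087). The two roots are 204 and 883.

204, 883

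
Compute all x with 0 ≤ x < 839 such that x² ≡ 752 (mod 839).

Since 839 ≡ 3 (mod 4), a square root of 752 is 752^((839+1)/4) = 752^210 mod 839.
Repeated squaring: 752^2≡18, 752^4≡324, 752^8≡101, 752^16≡133, 752^32≡70, 752^64≡705, 752^128≡337 (mod 839).
752^210 = 752^(128+64+16+2) ≡ 254 (mod 839).
Check: 254² = 64516 ≡ 752 (mod 839). The two roots are 254 and 585.

254, 585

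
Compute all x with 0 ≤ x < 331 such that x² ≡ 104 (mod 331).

Since 331 ≡ 3 (mod 4), a square root of 104 is 104^((331+1)/4) = 104^83 mod 331.
Repeated squaring: 104^2≡224, 104^4≡195, 104^8≡291, 104^16≡276, 104^32≡46, 104^64≡130 (mod 331).
104^83 = 104^(64+16+2+1) ≡ 82 (mod 331).
Check: 82² = 6724 ≡ 104 (mod 331). The two roots are 82 and 249.

82, 249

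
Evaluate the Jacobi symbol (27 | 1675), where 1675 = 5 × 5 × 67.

-1

Reciprocity: 27 ≡ 3 and 1675 ≡ 3 (mod 4), so (27/1675) = −(1675/27).
Reduce top mod 27: now compute (1/27).
Reached (1/27) = 1. Collecting the sign flips along the way, the symbol is -1.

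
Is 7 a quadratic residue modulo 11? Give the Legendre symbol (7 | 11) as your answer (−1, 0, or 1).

Euler's criterion: (7/11) ≡ 7^5 (mod 11).
7^2 ≡ 5 (mod 11)
7^4 ≡ 3 (mod 11)
7^5 = 7^(4+1) ≡ 10 (mod 11).
Result is 10 ≡ −1, so (7/11) = −1.

-1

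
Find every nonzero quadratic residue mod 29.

Square k = 1,…,14 (k and 29−k give the same square):
1²=1, 2²=4, 3²=9, 4²=16, 5²=25, 6²≡7, 7²≡20, 8²≡6, 9²≡23, 10²≡13, 11²≡5, 12²≡28, 13²≡24, 14²≡22 (mod 29).
So the quadratic residues mod 29 are {1, 4, 5, 6, 7, 9, 13, 16, 20, 22, 23, 24, 25, 28}.

1,4,5,6,7,9,13,16,20,22,23,24,25,28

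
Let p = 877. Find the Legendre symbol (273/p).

Reciprocity: 273 ≡ 1 and 877 ≡ 1 (mod 4), so (273/877) = +(877/273).
Reduce top mod 273: now compute (58/273).
Pull out 2: since 273 ≡ 1 (mod 8), (2/273) = +1.
Reciprocity: 29 ≡ 1 and 273 ≡ 1 (mod 4), so (29/273) = +(273/29).
Reduce top mod 29: now compute (12/29).
Pull out 2^2: since 29 ≡ 5 (mod 8), (2/29) = -1, so (2/29)^2 = +1.
Reciprocity: 3 ≡ 3 and 29 ≡ 1 (mod 4), so (3/29) = +(29/3).
Reduce top mod 3: now compute (2/3).
Pull out 2: since 3 ≡ 3 (mod 8), (2/3) = -1.
Reached (1/3) = 1. Collecting the sign flips along the way, the symbol is -1.

-1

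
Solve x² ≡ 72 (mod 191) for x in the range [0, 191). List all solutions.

Since 191 ≡ 3 (mod 4), a square root of 72 is 72^((191+1)/4) = 72^48 mod 191.
Repeated squaring: 72^2≡27, 72^4≡156, 72^8≡79, 72^16≡129, 72^32≡24 (mod 191).
72^48 = 72^(32+16) ≡ 40 (mod 191).
Check: 40² = 1600 ≡ 72 (mod 191). The two roots are 40 and 151.

40, 151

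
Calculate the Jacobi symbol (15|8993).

1

Reciprocity: 15 ≡ 3 and 8993 ≡ 1 (mod 4), so (15/8993) = +(8993/15).
Reduce top mod 15: now compute (8/15).
Pull out 2^3: since 15 ≡ 7 (mod 8), (2/15) = +1, so (2/15)^3 = +1.
Reached (1/15) = 1. Collecting the sign flips along the way, the symbol is +1.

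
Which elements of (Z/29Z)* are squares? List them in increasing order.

1,4,5,6,7,9,13,16,20,22,23,24,25,28

Square k = 1,…,14 (k and 29−k give the same square):
1²=1, 2²=4, 3²=9, 4²=16, 5²=25, 6²≡7, 7²≡20, 8²≡6, 9²≡23, 10²≡13, 11²≡5, 12²≡28, 13²≡24, 14²≡22 (mod 29).
So the quadratic residues mod 29 are {1, 4, 5, 6, 7, 9, 13, 16, 20, 22, 23, 24, 25, 28}.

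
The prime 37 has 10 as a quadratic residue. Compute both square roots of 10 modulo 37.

37 ≡ 1 (mod 4), so we find a root by search.
Trying successive values, 11² = 121 ≡ 10 (mod 37). The other root is 37 − 11 = 26.

11, 26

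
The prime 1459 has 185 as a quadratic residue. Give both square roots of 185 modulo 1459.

568, 891

Since 1459 ≡ 3 (mod 4), a square root of 185 is 185^((1459+1)/4) = 185^365 mod 1459.
Repeated squaring: 185^2≡668, 185^4≡1229, 185^8≡376, 185^16≡1312, 185^32≡1183, 185^64≡308, 185^128≡29, 185^256≡841 (mod 1459).
185^365 = 185^(256+64+32+8+4+1) ≡ 891 (mod 1459).
Check: 891² = 793881 ≡ 185 (mod 1459). The two roots are 568 and 891.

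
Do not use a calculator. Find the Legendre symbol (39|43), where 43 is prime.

-1

Euler's criterion: (39/43) ≡ 39^21 (mod 43).
39^2 ≡ 16 (mod 43)
39^4 ≡ 41 (mod 43)
39^8 ≡ 4 (mod 43)
39^16 ≡ 16 (mod 43)
39^21 = 39^(16+4+1) ≡ 42 (mod 43).
Result is 42 ≡ −1, so (39/43) = −1.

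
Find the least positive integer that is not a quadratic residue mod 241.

7

(2/241) = +1, so 2 is a residue.
(3/241) = +1, so 3 is a residue.
(4/241) = +1, so 4 is a residue.
(5/241) = +1, so 5 is a residue.
(6/241) = +1, so 6 is a residue.
(7/241) = −1, so 7 is the smallest positive non-residue mod 241.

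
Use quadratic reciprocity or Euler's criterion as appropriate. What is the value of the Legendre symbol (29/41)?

-1

Euler's criterion: (29/41) ≡ 29^20 (mod 41).
29^2 ≡ 21 (mod 41)
29^4 ≡ 31 (mod 41)
29^8 ≡ 18 (mod 41)
29^16 ≡ 37 (mod 41)
29^20 = 29^(16+4) ≡ 40 (mod 41).
Result is 40 ≡ −1, so (29/41) = −1.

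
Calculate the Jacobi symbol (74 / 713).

Pull out 2: since 713 ≡ 1 (mod 8), (2/713) = +1.
Reciprocity: 37 ≡ 1 and 713 ≡ 1 (mod 4), so (37/713) = +(713/37).
Reduce top mod 37: now compute (10/37).
Pull out 2: since 37 ≡ 5 (mod 8), (2/37) = -1.
Reciprocity: 5 ≡ 1 and 37 ≡ 1 (mod 4), so (5/37) = +(37/5).
Reduce top mod 5: now compute (2/5).
Pull out 2: since 5 ≡ 5 (mod 8), (2/5) = -1.
Reached (1/5) = 1. Collecting the sign flips along the way, the symbol is +1.

1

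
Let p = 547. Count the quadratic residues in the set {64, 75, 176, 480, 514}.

3

(64/547) = +1 → QR.
(75/547) = -1 → non-residue.
(176/547) = +1 → QR.
(480/547) = -1 → non-residue.
(514/547) = +1 → QR.
Total quadratic residues among the 5: 3.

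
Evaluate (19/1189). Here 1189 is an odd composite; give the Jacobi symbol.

Reciprocity: 19 ≡ 3 and 1189 ≡ 1 (mod 4), so (19/1189) = +(1189/19).
Reduce top mod 19: now compute (11/19).
Reciprocity: 11 ≡ 3 and 19 ≡ 3 (mod 4), so (11/19) = −(19/11).
Reduce top mod 11: now compute (8/11).
Pull out 2^3: since 11 ≡ 3 (mod 8), (2/11) = -1, so (2/11)^3 = -1.
Reached (1/11) = 1. Collecting the sign flips along the way, the symbol is +1.

1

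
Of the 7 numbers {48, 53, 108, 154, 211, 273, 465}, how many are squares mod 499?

(48/499) = -1 → non-residue.
(53/499) = -1 → non-residue.
(108/499) = -1 → non-residue.
(154/499) = -1 → non-residue.
(211/499) = +1 → QR.
(273/499) = -1 → non-residue.
(465/499) = -1 → non-residue.
Total quadratic residues among the 7: 1.

1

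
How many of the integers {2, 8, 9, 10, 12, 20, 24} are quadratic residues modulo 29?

(2/29) = -1 → non-residue.
(8/29) = -1 → non-residue.
(9/29) = +1 → QR.
(10/29) = -1 → non-residue.
(12/29) = -1 → non-residue.
(20/29) = +1 → QR.
(24/29) = +1 → QR.
Total quadratic residues among the 7: 3.

3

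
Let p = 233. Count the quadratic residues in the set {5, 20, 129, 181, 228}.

(5/233) = -1 → non-residue.
(20/233) = -1 → non-residue.
(129/233) = +1 → QR.
(181/233) = +1 → QR.
(228/233) = -1 → non-residue.
Total quadratic residues among the 5: 2.

2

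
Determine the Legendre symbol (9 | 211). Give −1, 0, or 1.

Reciprocity: 9 ≡ 1 and 211 ≡ 3 (mod 4), so (9/211) = +(211/9).
Reduce top mod 9: now compute (4/9).
Pull out 2^2: since 9 ≡ 1 (mod 8), (2/9) = +1, so (2/9)^2 = +1.
Reached (1/9) = 1. Collecting the sign flips along the way, the symbol is +1.

1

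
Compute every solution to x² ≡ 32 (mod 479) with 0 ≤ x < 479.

Since 479 ≡ 3 (mod 4), a square root of 32 is 32^((479+1)/4) = 32^120 mod 479.
Repeated squaring: 32^2≡66, 32^4≡45, 32^8≡109, 32^16≡385, 32^32≡214, 32^64≡291 (mod 479).
32^120 = 32^(64+32+16+8) ≡ 210 (mod 479).
Check: 210² = 44100 ≡ 32 (mod 479). The two roots are 210 and 269.

210, 269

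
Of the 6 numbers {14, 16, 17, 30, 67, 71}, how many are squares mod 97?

(14/97) = -1 → non-residue.
(16/97) = +1 → QR.
(17/97) = -1 → non-residue.
(30/97) = -1 → non-residue.
(67/97) = -1 → non-residue.
(71/97) = -1 → non-residue.
Total quadratic residues among the 6: 1.

1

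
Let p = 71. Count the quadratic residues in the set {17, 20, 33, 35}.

1

(17/71) = -1 → non-residue.
(20/71) = +1 → QR.
(33/71) = -1 → non-residue.
(35/71) = -1 → non-residue.
Total quadratic residues among the 4: 1.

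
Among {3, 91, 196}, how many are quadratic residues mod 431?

(3/431) = +1 → QR.
(91/431) = +1 → QR.
(196/431) = +1 → QR.
Total quadratic residues among the 3: 3.

3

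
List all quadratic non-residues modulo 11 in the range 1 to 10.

Square k = 1,…,5 (k and 11−k give the same square):
1²=1, 2²=4, 3²=9, 4²≡5, 5²≡3 (mod 11).
The residues are {1, 3, 4, 5, 9}; the non-residues are the remaining 5 nonzero classes.

2,6,7,8,10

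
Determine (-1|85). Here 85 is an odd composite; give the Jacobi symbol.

First reduce: -1 ≡ 84 (mod 85).
Pull out 2^2: since 85 ≡ 5 (mod 8), (2/85) = -1, so (2/85)^2 = +1.
Reciprocity: 21 ≡ 1 and 85 ≡ 1 (mod 4), so (21/85) = +(85/21).
Reduce top mod 21: now compute (1/21).
Reached (1/21) = 1. Collecting the sign flips along the way, the symbol is +1.

1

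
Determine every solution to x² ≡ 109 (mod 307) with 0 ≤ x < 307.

Since 307 ≡ 3 (mod 4), a square root of 109 is 109^((307+1)/4) = 109^77 mod 307.
Repeated squaring: 109^2≡215, 109^4≡175, 109^8≡232, 109^16≡99, 109^32≡284, 109^64≡222 (mod 307).
109^77 = 109^(64+8+4+1) ≡ 118 (mod 307).
Check: 118² = 13924 ≡ 109 (mod 307). The two roots are 118 and 189.

118, 189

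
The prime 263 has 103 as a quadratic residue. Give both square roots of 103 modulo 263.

41, 222

Since 263 ≡ 3 (mod 4), a square root of 103 is 103^((263+1)/4) = 103^66 mod 263.
Repeated squaring: 103^2≡89, 103^4≡31, 103^8≡172, 103^16≡128, 103^32≡78, 103^64≡35 (mod 263).
103^66 = 103^(64+2) ≡ 222 (mod 263).
Check: 222² = 49284 ≡ 103 (mod 263). The two roots are 41 and 222.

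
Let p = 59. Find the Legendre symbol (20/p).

1

Euler's criterion: (20/59) ≡ 20^29 (mod 59).
20^2 ≡ 46 (mod 59)
20^4 ≡ 51 (mod 59)
20^8 ≡ 5 (mod 59)
20^16 ≡ 25 (mod 59)
20^29 = 20^(16+8+4+1) ≡ 1 (mod 59).
Result is 1, so (20/59) = 1.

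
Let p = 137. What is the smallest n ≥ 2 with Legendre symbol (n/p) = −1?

(2/137) = +1, so 2 is a residue.
(3/137) = −1, so 3 is the smallest positive non-residue mod 137.

3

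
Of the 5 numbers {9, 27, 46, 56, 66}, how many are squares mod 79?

2

(9/79) = +1 → QR.
(27/79) = -1 → non-residue.
(46/79) = +1 → QR.
(56/79) = -1 → non-residue.
(66/79) = -1 → non-residue.
Total quadratic residues among the 5: 2.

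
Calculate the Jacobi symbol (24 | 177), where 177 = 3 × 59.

0

Pull out 2^3: since 177 ≡ 1 (mod 8), (2/177) = +1, so (2/177)^3 = +1.
Reciprocity: 3 ≡ 3 and 177 ≡ 1 (mod 4), so (3/177) = +(177/3).
Reduce top mod 3: now compute (0/3).
Top reduces to 0: gcd > 1, so the symbol is 0.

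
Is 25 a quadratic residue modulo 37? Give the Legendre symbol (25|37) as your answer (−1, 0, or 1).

Reciprocity: 25 ≡ 1 and 37 ≡ 1 (mod 4), so (25/37) = +(37/25).
Reduce top mod 25: now compute (12/25).
Pull out 2^2: since 25 ≡ 1 (mod 8), (2/25) = +1, so (2/25)^2 = +1.
Reciprocity: 3 ≡ 3 and 25 ≡ 1 (mod 4), so (3/25) = +(25/3).
Reduce top mod 3: now compute (1/3).
Reached (1/3) = 1. Collecting the sign flips along the way, the symbol is +1.

1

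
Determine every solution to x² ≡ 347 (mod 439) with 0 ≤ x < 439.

Since 439 ≡ 3 (mod 4), a square root of 347 is 347^((439+1)/4) = 347^110 mod 439.
Repeated squaring: 347^2≡123, 347^4≡203, 347^8≡382, 347^16≡176, 347^32≡246, 347^64≡373 (mod 439).
347^110 = 347^(64+32+8+4+2) ≡ 35 (mod 439).
Check: 35² = 1225 ≡ 347 (mod 439). The two roots are 35 and 404.

35, 404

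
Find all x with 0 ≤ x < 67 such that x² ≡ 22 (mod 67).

25, 42

Since 67 ≡ 3 (mod 4), a square root of 22 is 22^((67+1)/4) = 22^17 mod 67.
Repeated squaring: 22^2≡15, 22^4≡24, 22^8≡40, 22^16≡59 (mod 67).
22^17 = 22^(16+1) ≡ 25 (mod 67).
Check: 25² = 625 ≡ 22 (mod 67). The two roots are 25 and 42.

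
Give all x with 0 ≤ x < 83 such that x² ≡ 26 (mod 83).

Since 83 ≡ 3 (mod 4), a square root of 26 is 26^((83+1)/4) = 26^21 mod 83.
Repeated squaring: 26^2≡12, 26^4≡61, 26^8≡69, 26^16≡30 (mod 83).
26^21 = 26^(16+4+1) ≡ 21 (mod 83).
Check: 21² = 441 ≡ 26 (mod 83). The two roots are 21 and 62.

21, 62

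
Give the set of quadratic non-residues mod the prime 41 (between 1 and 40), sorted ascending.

Square k = 1,…,20 (k and 41−k give the same square):
1²=1, 2²=4, 3²=9, 4²=16, 5²=25, 6²=36, 7²≡8, 8²≡23, 9²≡40, 10²≡18, 11²≡39, 12²≡21, 13²≡5, 14²≡32, 15²≡20, 16²≡10, 17²≡2, 18²≡37, 19²≡33, 20²≡31 (mod 41).
The residues are {1, 2, 4, 5, 8, 9, 10, 16, 18, 20, 21, 23, 25, 31, 32, 33, 36, 37, 39, 40}; the non-residues are the remaining 20 nonzero classes.

3 6 7 11 12 13 14 15 17 19 22 24 26 27 28 29 30 34 35 38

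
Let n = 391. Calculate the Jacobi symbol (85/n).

0

Reciprocity: 85 ≡ 1 and 391 ≡ 3 (mod 4), so (85/391) = +(391/85).
Reduce top mod 85: now compute (51/85).
Reciprocity: 51 ≡ 3 and 85 ≡ 1 (mod 4), so (51/85) = +(85/51).
Reduce top mod 51: now compute (34/51).
Pull out 2: since 51 ≡ 3 (mod 8), (2/51) = -1.
Reciprocity: 17 ≡ 1 and 51 ≡ 3 (mod 4), so (17/51) = +(51/17).
Reduce top mod 17: now compute (0/17).
Top reduces to 0: gcd > 1, so the symbol is 0.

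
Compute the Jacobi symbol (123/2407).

Reciprocity: 123 ≡ 3 and 2407 ≡ 3 (mod 4), so (123/2407) = −(2407/123).
Reduce top mod 123: now compute (70/123).
Pull out 2: since 123 ≡ 3 (mod 8), (2/123) = -1.
Reciprocity: 35 ≡ 3 and 123 ≡ 3 (mod 4), so (35/123) = −(123/35).
Reduce top mod 35: now compute (18/35).
Pull out 2: since 35 ≡ 3 (mod 8), (2/35) = -1.
Reciprocity: 9 ≡ 1 and 35 ≡ 3 (mod 4), so (9/35) = +(35/9).
Reduce top mod 9: now compute (8/9).
Pull out 2^3: since 9 ≡ 1 (mod 8), (2/9) = +1, so (2/9)^3 = +1.
Reached (1/9) = 1. Collecting the sign flips along the way, the symbol is +1.

1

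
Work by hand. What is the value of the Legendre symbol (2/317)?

Pull out 2: since 317 ≡ 5 (mod 8), (2/317) = -1.
Reached (1/317) = 1. Collecting the sign flips along the way, the symbol is -1.

-1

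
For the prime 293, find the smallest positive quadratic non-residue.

(2/293) = −1, so 2 is the smallest positive non-residue mod 293.

2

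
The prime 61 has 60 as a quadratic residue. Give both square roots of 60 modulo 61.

11, 50

61 ≡ 1 (mod 4), so we find a root by search.
Trying successive values, 11² = 121 ≡ 60 (mod 61). The other root is 61 − 11 = 50.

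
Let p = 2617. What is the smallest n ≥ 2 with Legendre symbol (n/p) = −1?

5

(2/2617) = +1, so 2 is a residue.
(3/2617) = +1, so 3 is a residue.
(4/2617) = +1, so 4 is a residue.
(5/2617) = −1, so 5 is the smallest positive non-residue mod 2617.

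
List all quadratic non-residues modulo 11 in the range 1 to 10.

2,6,7,8,10

Square k = 1,…,5 (k and 11−k give the same square):
1²=1, 2²=4, 3²=9, 4²≡5, 5²≡3 (mod 11).
The residues are {1, 3, 4, 5, 9}; the non-residues are the remaining 5 nonzero classes.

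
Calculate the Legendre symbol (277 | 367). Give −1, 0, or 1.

1

Euler's criterion: (277/367) ≡ 277^183 (mod 367).
277^2 ≡ 26 (mod 367)
277^4 ≡ 309 (mod 367)
277^8 ≡ 61 (mod 367)
277^16 ≡ 51 (mod 367)
277^32 ≡ 32 (mod 367)
277^64 ≡ 290 (mod 367)
277^128 ≡ 57 (mod 367)
277^183 = 277^(128+32+16+4+2+1) ≡ 1 (mod 367).
Result is 1, so (277/367) = 1.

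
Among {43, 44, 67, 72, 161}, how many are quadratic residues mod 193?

4

(43/193) = +1 → QR.
(44/193) = -1 → non-residue.
(67/193) = +1 → QR.
(72/193) = +1 → QR.
(161/193) = +1 → QR.
Total quadratic residues among the 5: 4.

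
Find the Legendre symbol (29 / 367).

-1

Reciprocity: 29 ≡ 1 and 367 ≡ 3 (mod 4), so (29/367) = +(367/29).
Reduce top mod 29: now compute (19/29).
Reciprocity: 19 ≡ 3 and 29 ≡ 1 (mod 4), so (19/29) = +(29/19).
Reduce top mod 19: now compute (10/19).
Pull out 2: since 19 ≡ 3 (mod 8), (2/19) = -1.
Reciprocity: 5 ≡ 1 and 19 ≡ 3 (mod 4), so (5/19) = +(19/5).
Reduce top mod 5: now compute (4/5).
Pull out 2^2: since 5 ≡ 5 (mod 8), (2/5) = -1, so (2/5)^2 = +1.
Reached (1/5) = 1. Collecting the sign flips along the way, the symbol is -1.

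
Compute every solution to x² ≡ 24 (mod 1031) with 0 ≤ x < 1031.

313, 718

Since 1031 ≡ 3 (mod 4), a square root of 24 is 24^((1031+1)/4) = 24^258 mod 1031.
Repeated squaring: 24^2≡576, 24^4≡825, 24^8≡165, 24^16≡419, 24^32≡291, 24^64≡139, 24^128≡763, 24^256≡685 (mod 1031).
24^258 = 24^(256+2) ≡ 718 (mod 1031).
Check: 718² = 515524 ≡ 24 (mod 1031). The two roots are 313 and 718.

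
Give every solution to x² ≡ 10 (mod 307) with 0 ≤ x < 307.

138, 169

Since 307 ≡ 3 (mod 4), a square root of 10 is 10^((307+1)/4) = 10^77 mod 307.
Repeated squaring: 10^2≡100, 10^4≡176, 10^8≡276, 10^16≡40, 10^32≡65, 10^64≡234 (mod 307).
10^77 = 10^(64+8+4+1) ≡ 169 (mod 307).
Check: 169² = 28561 ≡ 10 (mod 307). The two roots are 138 and 169.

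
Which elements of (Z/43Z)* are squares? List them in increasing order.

1, 4, 6, 9, 10, 11, 13, 14, 15, 16, 17, 21, 23, 24, 25, 31, 35, 36, 38, 40, 41

Square k = 1,…,21 (k and 43−k give the same square):
1²=1, 2²=4, 3²=9, 4²=16, 5²=25, 6²=36, 7²≡6, 8²≡21, 9²≡38, 10²≡14, 11²≡35, 12²≡15, 13²≡40, 14²≡24, 15²≡10, 16²≡41, 17²≡31, 18²≡23, 19²≡17, 20²≡13, 21²≡11 (mod 43).
So the quadratic residues mod 43 are {1, 4, 6, 9, 10, 11, 13, 14, 15, 16, 17, 21, 23, 24, 25, 31, 35, 36, 38, 40, 41}.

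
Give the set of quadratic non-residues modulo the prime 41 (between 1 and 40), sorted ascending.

3 6 7 11 12 13 14 15 17 19 22 24 26 27 28 29 30 34 35 38

Square k = 1,…,20 (k and 41−k give the same square):
1²=1, 2²=4, 3²=9, 4²=16, 5²=25, 6²=36, 7²≡8, 8²≡23, 9²≡40, 10²≡18, 11²≡39, 12²≡21, 13²≡5, 14²≡32, 15²≡20, 16²≡10, 17²≡2, 18²≡37, 19²≡33, 20²≡31 (mod 41).
The residues are {1, 2, 4, 5, 8, 9, 10, 16, 18, 20, 21, 23, 25, 31, 32, 33, 36, 37, 39, 40}; the non-residues are the remaining 20 nonzero classes.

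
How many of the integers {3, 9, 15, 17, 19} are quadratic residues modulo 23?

2

(3/23) = +1 → QR.
(9/23) = +1 → QR.
(15/23) = -1 → non-residue.
(17/23) = -1 → non-residue.
(19/23) = -1 → non-residue.
Total quadratic residues among the 5: 2.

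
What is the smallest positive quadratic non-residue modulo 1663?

3

(2/1663) = +1, so 2 is a residue.
(3/1663) = −1, so 3 is the smallest positive non-residue mod 1663.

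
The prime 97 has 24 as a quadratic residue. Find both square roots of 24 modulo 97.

97 ≡ 1 (mod 4), so we find a root by search.
Trying successive values, 11² = 121 ≡ 24 (mod 97). The other root is 97 − 11 = 86.

11, 86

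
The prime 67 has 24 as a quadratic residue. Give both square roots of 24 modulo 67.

15, 52

Since 67 ≡ 3 (mod 4), a square root of 24 is 24^((67+1)/4) = 24^17 mod 67.
Repeated squaring: 24^2≡40, 24^4≡59, 24^8≡64, 24^16≡9 (mod 67).
24^17 = 24^(16+1) ≡ 15 (mod 67).
Check: 15² = 225 ≡ 24 (mod 67). The two roots are 15 and 52.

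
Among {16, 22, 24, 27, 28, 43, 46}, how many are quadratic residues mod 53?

(16/53) = +1 → QR.
(22/53) = -1 → non-residue.
(24/53) = +1 → QR.
(27/53) = -1 → non-residue.
(28/53) = +1 → QR.
(43/53) = +1 → QR.
(46/53) = +1 → QR.
Total quadratic residues among the 7: 5.

5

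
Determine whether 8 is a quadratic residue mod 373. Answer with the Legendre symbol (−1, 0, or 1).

-1

Pull out 2^3: since 373 ≡ 5 (mod 8), (2/373) = -1, so (2/373)^3 = -1.
Reached (1/373) = 1. Collecting the sign flips along the way, the symbol is -1.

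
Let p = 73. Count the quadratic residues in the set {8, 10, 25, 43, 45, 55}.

(8/73) = +1 → QR.
(10/73) = -1 → non-residue.
(25/73) = +1 → QR.
(43/73) = -1 → non-residue.
(45/73) = -1 → non-residue.
(55/73) = +1 → QR.
Total quadratic residues among the 6: 3.

3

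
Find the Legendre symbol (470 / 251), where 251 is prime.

First reduce: 470 ≡ 219 (mod 251).
Reciprocity: 219 ≡ 3 and 251 ≡ 3 (mod 4), so (219/251) = −(251/219).
Reduce top mod 219: now compute (32/219).
Pull out 2^5: since 219 ≡ 3 (mod 8), (2/219) = -1, so (2/219)^5 = -1.
Reached (1/219) = 1. Collecting the sign flips along the way, the symbol is +1.

1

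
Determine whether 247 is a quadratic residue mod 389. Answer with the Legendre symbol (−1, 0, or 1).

1

Reciprocity: 247 ≡ 3 and 389 ≡ 1 (mod 4), so (247/389) = +(389/247).
Reduce top mod 247: now compute (142/247).
Pull out 2: since 247 ≡ 7 (mod 8), (2/247) = +1.
Reciprocity: 71 ≡ 3 and 247 ≡ 3 (mod 4), so (71/247) = −(247/71).
Reduce top mod 71: now compute (34/71).
Pull out 2: since 71 ≡ 7 (mod 8), (2/71) = +1.
Reciprocity: 17 ≡ 1 and 71 ≡ 3 (mod 4), so (17/71) = +(71/17).
Reduce top mod 17: now compute (3/17).
Reciprocity: 3 ≡ 3 and 17 ≡ 1 (mod 4), so (3/17) = +(17/3).
Reduce top mod 3: now compute (2/3).
Pull out 2: since 3 ≡ 3 (mod 8), (2/3) = -1.
Reached (1/3) = 1. Collecting the sign flips along the way, the symbol is +1.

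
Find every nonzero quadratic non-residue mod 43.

Square k = 1,…,21 (k and 43−k give the same square):
1²=1, 2²=4, 3²=9, 4²=16, 5²=25, 6²=36, 7²≡6, 8²≡21, 9²≡38, 10²≡14, 11²≡35, 12²≡15, 13²≡40, 14²≡24, 15²≡10, 16²≡41, 17²≡31, 18²≡23, 19²≡17, 20²≡13, 21²≡11 (mod 43).
The residues are {1, 4, 6, 9, 10, 11, 13, 14, 15, 16, 17, 21, 23, 24, 25, 31, 35, 36, 38, 40, 41}; the non-residues are the remaining 21 nonzero classes.

2, 3, 5, 7, 8, 12, 18, 19, 20, 22, 26, 27, 28, 29, 30, 32, 33, 34, 37, 39, 42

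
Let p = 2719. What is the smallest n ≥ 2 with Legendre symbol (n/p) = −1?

(2/2719) = +1, so 2 is a residue.
(3/2719) = −1, so 3 is the smallest positive non-residue mod 2719.

3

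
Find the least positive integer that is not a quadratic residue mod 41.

(2/41) = +1, so 2 is a residue.
(3/41) = −1, so 3 is the smallest positive non-residue mod 41.

3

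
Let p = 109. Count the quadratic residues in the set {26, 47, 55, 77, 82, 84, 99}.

3

(26/109) = +1 → QR.
(47/109) = -1 → non-residue.
(55/109) = -1 → non-residue.
(77/109) = -1 → non-residue.
(82/109) = +1 → QR.
(84/109) = +1 → QR.
(99/109) = -1 → non-residue.
Total quadratic residues among the 7: 3.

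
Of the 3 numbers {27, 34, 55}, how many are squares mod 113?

0

(27/113) = -1 → non-residue.
(34/113) = -1 → non-residue.
(55/113) = -1 → non-residue.
Total quadratic residues among the 3: 0.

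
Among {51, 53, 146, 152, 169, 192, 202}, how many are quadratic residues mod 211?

(51/211) = +1 → QR.
(53/211) = +1 → QR.
(146/211) = -1 → non-residue.
(152/211) = -1 → non-residue.
(169/211) = +1 → QR.
(192/211) = -1 → non-residue.
(202/211) = -1 → non-residue.
Total quadratic residues among the 7: 3.

3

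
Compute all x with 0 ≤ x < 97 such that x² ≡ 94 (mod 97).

97 ≡ 1 (mod 4), so we find a root by search.
Trying successive values, 26² = 676 ≡ 94 (mod 97). The other root is 97 − 26 = 71.

26, 71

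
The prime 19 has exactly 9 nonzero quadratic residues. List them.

1, 4, 5, 6, 7, 9, 11, 16, 17

Square k = 1,…,9 (k and 19−k give the same square):
1²=1, 2²=4, 3²=9, 4²=16, 5²≡6, 6²≡17, 7²≡11, 8²≡7, 9²≡5 (mod 19).
So the quadratic residues mod 19 are {1, 4, 5, 6, 7, 9, 11, 16, 17}.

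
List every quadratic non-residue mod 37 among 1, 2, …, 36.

2 5 6 8 13 14 15 17 18 19 20 22 23 24 29 31 32 35

Square k = 1,…,18 (k and 37−k give the same square):
1²=1, 2²=4, 3²=9, 4²=16, 5²=25, 6²=36, 7²≡12, 8²≡27, 9²≡7, 10²≡26, 11²≡10, 12²≡33, 13²≡21, 14²≡11, 15²≡3, 16²≡34, 17²≡30, 18²≡28 (mod 37).
The residues are {1, 3, 4, 7, 9, 10, 11, 12, 16, 21, 25, 26, 27, 28, 30, 33, 34, 36}; the non-residues are the remaining 18 nonzero classes.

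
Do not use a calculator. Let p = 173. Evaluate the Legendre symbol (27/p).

-1

Reciprocity: 27 ≡ 3 and 173 ≡ 1 (mod 4), so (27/173) = +(173/27).
Reduce top mod 27: now compute (11/27).
Reciprocity: 11 ≡ 3 and 27 ≡ 3 (mod 4), so (11/27) = −(27/11).
Reduce top mod 11: now compute (5/11).
Reciprocity: 5 ≡ 1 and 11 ≡ 3 (mod 4), so (5/11) = +(11/5).
Reduce top mod 5: now compute (1/5).
Reached (1/5) = 1. Collecting the sign flips along the way, the symbol is -1.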